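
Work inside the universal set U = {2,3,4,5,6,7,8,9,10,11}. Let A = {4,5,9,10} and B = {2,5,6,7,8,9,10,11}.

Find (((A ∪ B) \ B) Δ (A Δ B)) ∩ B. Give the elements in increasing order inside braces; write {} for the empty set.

A ∪ B = {2,4,5,6,7,8,9,10,11}
(A ∪ B) \ B = {4}
A Δ B = {2,4,6,7,8,11}
((A ∪ B) \ B) Δ (A Δ B) = {2,6,7,8,11}
(((A ∪ B) \ B) Δ (A Δ B)) ∩ B = {2,6,7,8,11}

{2,6,7,8,11}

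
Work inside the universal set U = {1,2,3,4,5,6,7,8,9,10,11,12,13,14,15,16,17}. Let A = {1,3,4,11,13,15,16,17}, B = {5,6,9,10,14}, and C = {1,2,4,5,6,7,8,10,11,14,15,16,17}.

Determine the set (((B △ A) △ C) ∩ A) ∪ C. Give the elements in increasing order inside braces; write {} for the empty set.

B △ A = {1,3,4,5,6,9,10,11,13,14,15,16,17}
(B △ A) △ C = {2,3,7,8,9,13}
((B △ A) △ C) ∩ A = {3,13}
(((B △ A) △ C) ∩ A) ∪ C = {1,2,3,4,5,6,7,8,10,11,13,14,15,16,17}

{1,2,3,4,5,6,7,8,10,11,13,14,15,16,17}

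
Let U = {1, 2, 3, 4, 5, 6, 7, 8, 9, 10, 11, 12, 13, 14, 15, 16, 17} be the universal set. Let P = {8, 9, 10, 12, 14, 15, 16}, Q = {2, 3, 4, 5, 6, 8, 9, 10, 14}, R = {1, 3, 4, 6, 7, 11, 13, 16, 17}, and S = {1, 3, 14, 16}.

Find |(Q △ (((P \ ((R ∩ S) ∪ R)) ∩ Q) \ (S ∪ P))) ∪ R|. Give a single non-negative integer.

R ∩ S = {1, 3, 16}
(R ∩ S) ∪ R = {1, 3, 4, 6, 7, 11, 13, 16, 17}
P \ ((R ∩ S) ∪ R) = {8, 9, 10, 12, 14, 15}
(P \ ((R ∩ S) ∪ R)) ∩ Q = {8, 9, 10, 14}
S ∪ P = {1, 3, 8, 9, 10, 12, 14, 15, 16}
((P \ ((R ∩ S) ∪ R)) ∩ Q) \ (S ∪ P) = {}
Q △ (((P \ ((R ∩ S) ∪ R)) ∩ Q) \ (S ∪ P)) = {2, 3, 4, 5, 6, 8, 9, 10, 14}
(Q △ (((P \ ((R ∩ S) ∪ R)) ∩ Q) \ (S ∪ P))) ∪ R = {1, 2, 3, 4, 5, 6, 7, 8, 9, 10, 11, 13, 14, 16, 17}
|(Q △ (((P \ ((R ∩ S) ∪ R)) ∩ Q) \ (S ∪ P))) ∪ R| = 15

15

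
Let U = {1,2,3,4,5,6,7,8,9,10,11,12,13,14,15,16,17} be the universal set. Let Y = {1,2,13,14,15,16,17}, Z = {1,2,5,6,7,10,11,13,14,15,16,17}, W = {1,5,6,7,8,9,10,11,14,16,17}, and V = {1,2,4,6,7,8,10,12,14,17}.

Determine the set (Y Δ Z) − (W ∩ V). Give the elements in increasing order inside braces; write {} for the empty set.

Y Δ Z = {5,6,7,10,11}
W ∩ V = {1,6,7,8,10,14,17}
(Y Δ Z) − (W ∩ V) = {5,11}

{5,11}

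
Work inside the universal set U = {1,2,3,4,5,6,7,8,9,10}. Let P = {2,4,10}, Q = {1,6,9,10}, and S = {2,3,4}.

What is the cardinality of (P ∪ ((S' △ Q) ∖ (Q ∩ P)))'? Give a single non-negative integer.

4

S' = {1,5,6,7,8,9,10}
S' △ Q = {5,7,8}
Q ∩ P = {10}
(S' △ Q) ∖ (Q ∩ P) = {5,7,8}
P ∪ ((S' △ Q) ∖ (Q ∩ P)) = {2,4,5,7,8,10}
(P ∪ ((S' △ Q) ∖ (Q ∩ P)))' = {1,3,6,9}
|(P ∪ ((S' △ Q) ∖ (Q ∩ P)))'| = 4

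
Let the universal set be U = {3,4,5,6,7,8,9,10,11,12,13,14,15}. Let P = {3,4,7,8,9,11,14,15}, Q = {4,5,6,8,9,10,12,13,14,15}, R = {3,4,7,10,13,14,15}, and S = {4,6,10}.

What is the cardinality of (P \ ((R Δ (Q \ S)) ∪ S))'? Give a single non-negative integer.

10

Q \ S = {5,8,9,12,13,14,15}
R Δ (Q \ S) = {3,4,5,7,8,9,10,12}
(R Δ (Q \ S)) ∪ S = {3,4,5,6,7,8,9,10,12}
P \ ((R Δ (Q \ S)) ∪ S) = {11,14,15}
(P \ ((R Δ (Q \ S)) ∪ S))' = {3,4,5,6,7,8,9,10,12,13}
|(P \ ((R Δ (Q \ S)) ∪ S))'| = 10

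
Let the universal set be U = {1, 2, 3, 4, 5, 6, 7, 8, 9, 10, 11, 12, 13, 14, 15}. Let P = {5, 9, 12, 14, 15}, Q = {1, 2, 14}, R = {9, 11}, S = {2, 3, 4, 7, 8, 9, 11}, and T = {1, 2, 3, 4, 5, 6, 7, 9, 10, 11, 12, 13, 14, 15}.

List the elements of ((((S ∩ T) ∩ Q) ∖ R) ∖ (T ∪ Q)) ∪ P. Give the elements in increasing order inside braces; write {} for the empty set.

S ∩ T = {2, 3, 4, 7, 9, 11}
(S ∩ T) ∩ Q = {2}
((S ∩ T) ∩ Q) ∖ R = {2}
T ∪ Q = {1, 2, 3, 4, 5, 6, 7, 9, 10, 11, 12, 13, 14, 15}
(((S ∩ T) ∩ Q) ∖ R) ∖ (T ∪ Q) = {}
((((S ∩ T) ∩ Q) ∖ R) ∖ (T ∪ Q)) ∪ P = {5, 9, 12, 14, 15}

{5, 9, 12, 14, 15}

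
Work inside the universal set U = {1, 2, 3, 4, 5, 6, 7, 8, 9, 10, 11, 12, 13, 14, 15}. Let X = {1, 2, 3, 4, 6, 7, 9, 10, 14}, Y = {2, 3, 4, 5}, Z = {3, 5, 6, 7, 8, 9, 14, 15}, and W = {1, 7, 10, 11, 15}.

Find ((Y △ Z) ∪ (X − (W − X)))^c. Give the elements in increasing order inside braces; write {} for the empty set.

Y △ Z = {2, 4, 6, 7, 8, 9, 14, 15}
W − X = {11, 15}
X − (W − X) = {1, 2, 3, 4, 6, 7, 9, 10, 14}
(Y △ Z) ∪ (X − (W − X)) = {1, 2, 3, 4, 6, 7, 8, 9, 10, 14, 15}
((Y △ Z) ∪ (X − (W − X)))^c = {5, 11, 12, 13}

{5, 11, 12, 13}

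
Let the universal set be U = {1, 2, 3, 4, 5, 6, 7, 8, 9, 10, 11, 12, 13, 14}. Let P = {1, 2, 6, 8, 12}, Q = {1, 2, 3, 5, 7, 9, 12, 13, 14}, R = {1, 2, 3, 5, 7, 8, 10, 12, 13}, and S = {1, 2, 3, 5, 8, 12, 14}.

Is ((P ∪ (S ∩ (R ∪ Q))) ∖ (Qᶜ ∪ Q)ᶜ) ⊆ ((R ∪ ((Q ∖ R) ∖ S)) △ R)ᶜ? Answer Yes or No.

Yes

R ∪ Q = {1, 2, 3, 5, 7, 8, 9, 10, 12, 13, 14}
S ∩ (R ∪ Q) = {1, 2, 3, 5, 8, 12, 14}
P ∪ (S ∩ (R ∪ Q)) = {1, 2, 3, 5, 6, 8, 12, 14}
Qᶜ = {4, 6, 8, 10, 11}
Qᶜ ∪ Q = {1, 2, 3, 4, 5, 6, 7, 8, 9, 10, 11, 12, 13, 14}
(Qᶜ ∪ Q)ᶜ = {}
(P ∪ (S ∩ (R ∪ Q))) ∖ (Qᶜ ∪ Q)ᶜ = {1, 2, 3, 5, 6, 8, 12, 14}
Q ∖ R = {9, 14}
(Q ∖ R) ∖ S = {9}
R ∪ ((Q ∖ R) ∖ S) = {1, 2, 3, 5, 7, 8, 9, 10, 12, 13}
(R ∪ ((Q ∖ R) ∖ S)) △ R = {9}
((R ∪ ((Q ∖ R) ∖ S)) △ R)ᶜ = {1, 2, 3, 4, 5, 6, 7, 8, 10, 11, 12, 13, 14}
Every element of {1, 2, 3, 5, 6, 8, 12, 14} is in {1, 2, 3, 4, 5, 6, 7, 8, 10, 11, 12, 13, 14}, so (P ∪ (S ∩ (R ∪ Q))) ∖ (Qᶜ ∪ Q)ᶜ ⊆ ((R ∪ ((Q ∖ R) ∖ S)) △ R)ᶜ.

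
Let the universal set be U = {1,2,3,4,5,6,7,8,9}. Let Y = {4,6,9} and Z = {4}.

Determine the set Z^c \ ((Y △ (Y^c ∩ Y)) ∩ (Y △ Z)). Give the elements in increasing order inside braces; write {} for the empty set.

Z^c = {1,2,3,5,6,7,8,9}
Y^c = {1,2,3,5,7,8}
Y^c ∩ Y = {}
Y △ (Y^c ∩ Y) = {4,6,9}
Y △ Z = {6,9}
(Y △ (Y^c ∩ Y)) ∩ (Y △ Z) = {6,9}
Z^c \ ((Y △ (Y^c ∩ Y)) ∩ (Y △ Z)) = {1,2,3,5,7,8}

{1,2,3,5,7,8}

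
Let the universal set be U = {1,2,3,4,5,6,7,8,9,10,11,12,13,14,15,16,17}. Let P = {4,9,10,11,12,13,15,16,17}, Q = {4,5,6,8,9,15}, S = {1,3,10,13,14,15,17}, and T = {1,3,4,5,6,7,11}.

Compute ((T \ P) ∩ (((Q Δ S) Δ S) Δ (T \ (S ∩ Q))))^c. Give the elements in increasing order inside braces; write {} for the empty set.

T \ P = {1,3,5,6,7}
Q Δ S = {1,3,4,5,6,8,9,10,13,14,17}
(Q Δ S) Δ S = {4,5,6,8,9,15}
S ∩ Q = {15}
T \ (S ∩ Q) = {1,3,4,5,6,7,11}
((Q Δ S) Δ S) Δ (T \ (S ∩ Q)) = {1,3,7,8,9,11,15}
(T \ P) ∩ (((Q Δ S) Δ S) Δ (T \ (S ∩ Q))) = {1,3,7}
((T \ P) ∩ (((Q Δ S) Δ S) Δ (T \ (S ∩ Q))))^c = {2,4,5,6,8,9,10,11,12,13,14,15,16,17}

{2,4,5,6,8,9,10,11,12,13,14,15,16,17}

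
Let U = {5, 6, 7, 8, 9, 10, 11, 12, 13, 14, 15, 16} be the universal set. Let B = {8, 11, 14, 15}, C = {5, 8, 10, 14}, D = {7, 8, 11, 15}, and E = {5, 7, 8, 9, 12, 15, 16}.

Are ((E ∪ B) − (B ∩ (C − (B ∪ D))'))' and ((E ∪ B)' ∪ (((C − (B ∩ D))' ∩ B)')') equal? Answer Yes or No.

E ∪ B = {5, 7, 8, 9, 11, 12, 14, 15, 16}
B ∪ D = {7, 8, 11, 14, 15}
C − (B ∪ D) = {5, 10}
(C − (B ∪ D))' = {6, 7, 8, 9, 11, 12, 13, 14, 15, 16}
B ∩ (C − (B ∪ D))' = {8, 11, 14, 15}
(E ∪ B) − (B ∩ (C − (B ∪ D))') = {5, 7, 9, 12, 16}
((E ∪ B) − (B ∩ (C − (B ∪ D))'))' = {6, 8, 10, 11, 13, 14, 15}
(E ∪ B)' = {6, 10, 13}
B ∩ D = {8, 11, 15}
C − (B ∩ D) = {5, 10, 14}
(C − (B ∩ D))' = {6, 7, 8, 9, 11, 12, 13, 15, 16}
(C − (B ∩ D))' ∩ B = {8, 11, 15}
((C − (B ∩ D))' ∩ B)' = {5, 6, 7, 9, 10, 12, 13, 14, 16}
(((C − (B ∩ D))' ∩ B)')' = {8, 11, 15}
(E ∪ B)' ∪ (((C − (B ∩ D))' ∩ B)')' = {6, 8, 10, 11, 13, 15}
14 ∈ ((E ∪ B) − (B ∩ (C − (B ∪ D))'))' but 14 ∉ (E ∪ B)' ∪ (((C − (B ∩ D))' ∩ B)')', so they differ.

No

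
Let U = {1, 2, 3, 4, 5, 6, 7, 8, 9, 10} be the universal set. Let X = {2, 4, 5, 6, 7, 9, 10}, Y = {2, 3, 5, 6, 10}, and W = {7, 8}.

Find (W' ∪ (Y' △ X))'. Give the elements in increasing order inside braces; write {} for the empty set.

{7}

W' = {1, 2, 3, 4, 5, 6, 9, 10}
Y' = {1, 4, 7, 8, 9}
Y' △ X = {1, 2, 5, 6, 8, 10}
W' ∪ (Y' △ X) = {1, 2, 3, 4, 5, 6, 8, 9, 10}
(W' ∪ (Y' △ X))' = {7}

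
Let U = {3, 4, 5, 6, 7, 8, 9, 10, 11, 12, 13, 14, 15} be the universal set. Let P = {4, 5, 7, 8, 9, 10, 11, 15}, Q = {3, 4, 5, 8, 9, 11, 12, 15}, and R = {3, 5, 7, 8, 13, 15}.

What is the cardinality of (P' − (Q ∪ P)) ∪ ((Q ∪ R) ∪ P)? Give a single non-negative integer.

P' = {3, 6, 12, 13, 14}
Q ∪ P = {3, 4, 5, 7, 8, 9, 10, 11, 12, 15}
P' − (Q ∪ P) = {6, 13, 14}
Q ∪ R = {3, 4, 5, 7, 8, 9, 11, 12, 13, 15}
(Q ∪ R) ∪ P = {3, 4, 5, 7, 8, 9, 10, 11, 12, 13, 15}
(P' − (Q ∪ P)) ∪ ((Q ∪ R) ∪ P) = {3, 4, 5, 6, 7, 8, 9, 10, 11, 12, 13, 14, 15}
|(P' − (Q ∪ P)) ∪ ((Q ∪ R) ∪ P)| = 13

13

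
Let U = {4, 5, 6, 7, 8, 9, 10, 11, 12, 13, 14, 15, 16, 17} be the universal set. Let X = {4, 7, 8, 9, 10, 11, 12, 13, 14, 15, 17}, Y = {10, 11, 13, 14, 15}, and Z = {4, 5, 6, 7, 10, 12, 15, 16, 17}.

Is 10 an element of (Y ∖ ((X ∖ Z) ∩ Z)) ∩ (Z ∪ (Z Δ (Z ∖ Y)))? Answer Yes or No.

Yes

10 ∈ X and 10 ∈ Z, so 10 ∉ X ∖ Z
10 ∉ (X ∖ Z) and 10 ∈ Z, so 10 ∉ (X ∖ Z) ∩ Z
10 ∈ Y and 10 ∉ ((X ∖ Z) ∩ Z), so 10 ∈ Y ∖ ((X ∖ Z) ∩ Z)
10 ∈ Z and 10 ∈ Y, so 10 ∉ Z ∖ Y
10 ∈ Z and 10 ∉ (Z ∖ Y), so 10 ∈ Z Δ (Z ∖ Y)
10 ∈ Z and 10 ∈ (Z Δ (Z ∖ Y)), so 10 ∈ Z ∪ (Z Δ (Z ∖ Y))
10 ∈ (Y ∖ ((X ∖ Z) ∩ Z)) and 10 ∈ (Z ∪ (Z Δ (Z ∖ Y))), so 10 ∈ (Y ∖ ((X ∖ Z) ∩ Z)) ∩ (Z ∪ (Z Δ (Z ∖ Y)))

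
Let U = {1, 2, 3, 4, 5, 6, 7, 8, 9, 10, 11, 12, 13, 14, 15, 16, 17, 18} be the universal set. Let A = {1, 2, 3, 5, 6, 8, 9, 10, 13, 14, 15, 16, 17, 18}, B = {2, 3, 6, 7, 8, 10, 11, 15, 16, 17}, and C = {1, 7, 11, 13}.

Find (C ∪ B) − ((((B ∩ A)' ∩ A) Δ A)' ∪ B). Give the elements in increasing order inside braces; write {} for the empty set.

C ∪ B = {1, 2, 3, 6, 7, 8, 10, 11, 13, 15, 16, 17}
B ∩ A = {2, 3, 6, 8, 10, 15, 16, 17}
(B ∩ A)' = {1, 4, 5, 7, 9, 11, 12, 13, 14, 18}
(B ∩ A)' ∩ A = {1, 5, 9, 13, 14, 18}
((B ∩ A)' ∩ A) Δ A = {2, 3, 6, 8, 10, 15, 16, 17}
(((B ∩ A)' ∩ A) Δ A)' = {1, 4, 5, 7, 9, 11, 12, 13, 14, 18}
(((B ∩ A)' ∩ A) Δ A)' ∪ B = {1, 2, 3, 4, 5, 6, 7, 8, 9, 10, 11, 12, 13, 14, 15, 16, 17, 18}
(C ∪ B) − ((((B ∩ A)' ∩ A) Δ A)' ∪ B) = {}

{}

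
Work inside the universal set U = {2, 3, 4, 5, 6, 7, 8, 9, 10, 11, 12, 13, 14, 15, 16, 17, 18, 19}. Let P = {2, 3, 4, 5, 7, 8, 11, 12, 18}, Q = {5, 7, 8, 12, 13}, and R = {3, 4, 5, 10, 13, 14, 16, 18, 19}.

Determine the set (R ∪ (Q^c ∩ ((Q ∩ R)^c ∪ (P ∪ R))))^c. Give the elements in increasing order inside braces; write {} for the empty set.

Q^c = {2, 3, 4, 6, 9, 10, 11, 14, 15, 16, 17, 18, 19}
Q ∩ R = {5, 13}
(Q ∩ R)^c = {2, 3, 4, 6, 7, 8, 9, 10, 11, 12, 14, 15, 16, 17, 18, 19}
P ∪ R = {2, 3, 4, 5, 7, 8, 10, 11, 12, 13, 14, 16, 18, 19}
(Q ∩ R)^c ∪ (P ∪ R) = {2, 3, 4, 5, 6, 7, 8, 9, 10, 11, 12, 13, 14, 15, 16, 17, 18, 19}
Q^c ∩ ((Q ∩ R)^c ∪ (P ∪ R)) = {2, 3, 4, 6, 9, 10, 11, 14, 15, 16, 17, 18, 19}
R ∪ (Q^c ∩ ((Q ∩ R)^c ∪ (P ∪ R))) = {2, 3, 4, 5, 6, 9, 10, 11, 13, 14, 15, 16, 17, 18, 19}
(R ∪ (Q^c ∩ ((Q ∩ R)^c ∪ (P ∪ R))))^c = {7, 8, 12}

{7, 8, 12}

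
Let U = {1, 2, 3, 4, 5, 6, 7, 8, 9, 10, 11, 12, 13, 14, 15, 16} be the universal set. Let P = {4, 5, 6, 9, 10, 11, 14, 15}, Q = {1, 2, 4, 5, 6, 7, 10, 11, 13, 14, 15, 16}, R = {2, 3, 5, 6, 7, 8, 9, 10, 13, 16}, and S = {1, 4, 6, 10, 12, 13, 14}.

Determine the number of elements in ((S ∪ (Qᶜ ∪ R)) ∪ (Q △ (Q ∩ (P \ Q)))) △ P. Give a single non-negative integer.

8

Qᶜ = {3, 8, 9, 12}
Qᶜ ∪ R = {2, 3, 5, 6, 7, 8, 9, 10, 12, 13, 16}
S ∪ (Qᶜ ∪ R) = {1, 2, 3, 4, 5, 6, 7, 8, 9, 10, 12, 13, 14, 16}
P \ Q = {9}
Q ∩ (P \ Q) = {}
Q △ (Q ∩ (P \ Q)) = {1, 2, 4, 5, 6, 7, 10, 11, 13, 14, 15, 16}
(S ∪ (Qᶜ ∪ R)) ∪ (Q △ (Q ∩ (P \ Q))) = {1, 2, 3, 4, 5, 6, 7, 8, 9, 10, 11, 12, 13, 14, 15, 16}
((S ∪ (Qᶜ ∪ R)) ∪ (Q △ (Q ∩ (P \ Q)))) △ P = {1, 2, 3, 7, 8, 12, 13, 16}
|((S ∪ (Qᶜ ∪ R)) ∪ (Q △ (Q ∩ (P \ Q)))) △ P| = 8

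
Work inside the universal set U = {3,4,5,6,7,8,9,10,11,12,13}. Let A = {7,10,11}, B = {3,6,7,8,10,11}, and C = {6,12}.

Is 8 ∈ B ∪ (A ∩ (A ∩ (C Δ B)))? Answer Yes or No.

Yes

8 ∉ C and 8 ∈ B, so 8 ∈ C Δ B
8 ∉ A and 8 ∈ (C Δ B), so 8 ∉ A ∩ (C Δ B)
8 ∉ A and 8 ∉ (A ∩ (C Δ B)), so 8 ∉ A ∩ (A ∩ (C Δ B))
8 ∈ B and 8 ∉ (A ∩ (A ∩ (C Δ B))), so 8 ∈ B ∪ (A ∩ (A ∩ (C Δ B)))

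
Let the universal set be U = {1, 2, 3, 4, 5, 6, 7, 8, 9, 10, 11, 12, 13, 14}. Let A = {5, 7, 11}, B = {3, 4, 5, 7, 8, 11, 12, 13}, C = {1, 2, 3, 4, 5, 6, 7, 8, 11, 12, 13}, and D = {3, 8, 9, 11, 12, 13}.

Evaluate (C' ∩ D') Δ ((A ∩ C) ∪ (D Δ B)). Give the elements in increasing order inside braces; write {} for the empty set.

C' = {9, 10, 14}
D' = {1, 2, 4, 5, 6, 7, 10, 14}
C' ∩ D' = {10, 14}
A ∩ C = {5, 7, 11}
D Δ B = {4, 5, 7, 9}
(A ∩ C) ∪ (D Δ B) = {4, 5, 7, 9, 11}
(C' ∩ D') Δ ((A ∩ C) ∪ (D Δ B)) = {4, 5, 7, 9, 10, 11, 14}

{4, 5, 7, 9, 10, 11, 14}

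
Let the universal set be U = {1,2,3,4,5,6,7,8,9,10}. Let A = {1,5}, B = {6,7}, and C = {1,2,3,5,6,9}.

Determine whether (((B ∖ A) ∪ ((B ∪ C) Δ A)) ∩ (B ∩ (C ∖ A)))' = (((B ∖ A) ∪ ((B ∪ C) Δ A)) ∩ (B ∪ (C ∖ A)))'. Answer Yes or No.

No

B ∖ A = {6,7}
B ∪ C = {1,2,3,5,6,7,9}
(B ∪ C) Δ A = {2,3,6,7,9}
(B ∖ A) ∪ ((B ∪ C) Δ A) = {2,3,6,7,9}
C ∖ A = {2,3,6,9}
B ∩ (C ∖ A) = {6}
((B ∖ A) ∪ ((B ∪ C) Δ A)) ∩ (B ∩ (C ∖ A)) = {6}
(((B ∖ A) ∪ ((B ∪ C) Δ A)) ∩ (B ∩ (C ∖ A)))' = {1,2,3,4,5,7,8,9,10}
B ∪ (C ∖ A) = {2,3,6,7,9}
((B ∖ A) ∪ ((B ∪ C) Δ A)) ∩ (B ∪ (C ∖ A)) = {2,3,6,7,9}
(((B ∖ A) ∪ ((B ∪ C) Δ A)) ∩ (B ∪ (C ∖ A)))' = {1,4,5,8,10}
2 ∈ (((B ∖ A) ∪ ((B ∪ C) Δ A)) ∩ (B ∩ (C ∖ A)))' but 2 ∉ (((B ∖ A) ∪ ((B ∪ C) Δ A)) ∩ (B ∪ (C ∖ A)))', so they differ.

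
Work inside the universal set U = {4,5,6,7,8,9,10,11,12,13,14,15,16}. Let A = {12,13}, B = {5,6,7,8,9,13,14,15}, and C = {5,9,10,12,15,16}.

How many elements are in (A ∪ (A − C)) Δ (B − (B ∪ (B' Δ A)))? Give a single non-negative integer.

A − C = {13}
A ∪ (A − C) = {12,13}
B' = {4,10,11,12,16}
B' Δ A = {4,10,11,13,16}
B ∪ (B' Δ A) = {4,5,6,7,8,9,10,11,13,14,15,16}
B − (B ∪ (B' Δ A)) = {}
(A ∪ (A − C)) Δ (B − (B ∪ (B' Δ A))) = {12,13}
|(A ∪ (A − C)) Δ (B − (B ∪ (B' Δ A)))| = 2

2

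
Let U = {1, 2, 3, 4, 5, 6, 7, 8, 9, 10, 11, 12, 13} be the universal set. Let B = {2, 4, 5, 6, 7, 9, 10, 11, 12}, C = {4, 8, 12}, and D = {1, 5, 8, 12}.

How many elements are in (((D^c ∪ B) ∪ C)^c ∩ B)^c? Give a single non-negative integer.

D^c = {2, 3, 4, 6, 7, 9, 10, 11, 13}
D^c ∪ B = {2, 3, 4, 5, 6, 7, 9, 10, 11, 12, 13}
(D^c ∪ B) ∪ C = {2, 3, 4, 5, 6, 7, 8, 9, 10, 11, 12, 13}
((D^c ∪ B) ∪ C)^c = {1}
((D^c ∪ B) ∪ C)^c ∩ B = {}
(((D^c ∪ B) ∪ C)^c ∩ B)^c = {1, 2, 3, 4, 5, 6, 7, 8, 9, 10, 11, 12, 13}
|(((D^c ∪ B) ∪ C)^c ∩ B)^c| = 13

13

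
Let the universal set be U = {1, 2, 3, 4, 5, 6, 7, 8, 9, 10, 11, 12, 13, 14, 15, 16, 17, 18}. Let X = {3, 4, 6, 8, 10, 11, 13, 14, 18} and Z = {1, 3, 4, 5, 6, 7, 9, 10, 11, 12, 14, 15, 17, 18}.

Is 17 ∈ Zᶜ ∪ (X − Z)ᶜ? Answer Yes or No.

Yes

17 ∈ Z, so 17 ∉ Zᶜ
17 ∉ X and 17 ∈ Z, so 17 ∉ X − Z
17 ∈ (X − Z)ᶜ since 17 ∉ (X − Z)
17 ∉ Zᶜ and 17 ∈ (X − Z)ᶜ, so 17 ∈ Zᶜ ∪ (X − Z)ᶜ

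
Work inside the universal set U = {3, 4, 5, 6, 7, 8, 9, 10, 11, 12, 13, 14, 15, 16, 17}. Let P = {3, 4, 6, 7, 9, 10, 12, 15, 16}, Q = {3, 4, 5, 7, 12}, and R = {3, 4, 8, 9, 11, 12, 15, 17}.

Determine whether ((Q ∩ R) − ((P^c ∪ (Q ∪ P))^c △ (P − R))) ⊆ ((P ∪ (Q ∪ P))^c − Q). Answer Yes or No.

No

Q ∩ R = {3, 4, 12}
P^c = {5, 8, 11, 13, 14, 17}
Q ∪ P = {3, 4, 5, 6, 7, 9, 10, 12, 15, 16}
P^c ∪ (Q ∪ P) = {3, 4, 5, 6, 7, 8, 9, 10, 11, 12, 13, 14, 15, 16, 17}
(P^c ∪ (Q ∪ P))^c = {}
P − R = {6, 7, 10, 16}
(P^c ∪ (Q ∪ P))^c △ (P − R) = {6, 7, 10, 16}
(Q ∩ R) − ((P^c ∪ (Q ∪ P))^c △ (P − R)) = {3, 4, 12}
P ∪ (Q ∪ P) = {3, 4, 5, 6, 7, 9, 10, 12, 15, 16}
(P ∪ (Q ∪ P))^c = {8, 11, 13, 14, 17}
(P ∪ (Q ∪ P))^c − Q = {8, 11, 13, 14, 17}
3 ∈ (Q ∩ R) − ((P^c ∪ (Q ∪ P))^c △ (P − R)) but 3 ∉ (P ∪ (Q ∪ P))^c − Q, so the inclusion fails.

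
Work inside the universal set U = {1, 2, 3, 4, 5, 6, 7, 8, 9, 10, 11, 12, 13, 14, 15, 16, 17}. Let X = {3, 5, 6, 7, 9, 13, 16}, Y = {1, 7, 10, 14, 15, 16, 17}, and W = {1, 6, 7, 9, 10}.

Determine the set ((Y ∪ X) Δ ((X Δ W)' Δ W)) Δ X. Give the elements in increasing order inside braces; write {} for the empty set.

Y ∪ X = {1, 3, 5, 6, 7, 9, 10, 13, 14, 15, 16, 17}
X Δ W = {1, 3, 5, 10, 13, 16}
(X Δ W)' = {2, 4, 6, 7, 8, 9, 11, 12, 14, 15, 17}
(X Δ W)' Δ W = {1, 2, 4, 8, 10, 11, 12, 14, 15, 17}
(Y ∪ X) Δ ((X Δ W)' Δ W) = {2, 3, 4, 5, 6, 7, 8, 9, 11, 12, 13, 16}
((Y ∪ X) Δ ((X Δ W)' Δ W)) Δ X = {2, 4, 8, 11, 12}

{2, 4, 8, 11, 12}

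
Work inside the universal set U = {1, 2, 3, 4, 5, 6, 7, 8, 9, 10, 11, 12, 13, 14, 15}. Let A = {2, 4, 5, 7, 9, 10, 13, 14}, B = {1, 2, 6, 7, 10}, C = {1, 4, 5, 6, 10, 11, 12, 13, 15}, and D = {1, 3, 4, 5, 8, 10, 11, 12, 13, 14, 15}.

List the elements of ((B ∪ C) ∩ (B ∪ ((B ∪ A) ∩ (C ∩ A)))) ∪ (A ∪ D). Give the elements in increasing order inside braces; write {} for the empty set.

{1, 2, 3, 4, 5, 6, 7, 8, 9, 10, 11, 12, 13, 14, 15}

B ∪ C = {1, 2, 4, 5, 6, 7, 10, 11, 12, 13, 15}
B ∪ A = {1, 2, 4, 5, 6, 7, 9, 10, 13, 14}
C ∩ A = {4, 5, 10, 13}
(B ∪ A) ∩ (C ∩ A) = {4, 5, 10, 13}
B ∪ ((B ∪ A) ∩ (C ∩ A)) = {1, 2, 4, 5, 6, 7, 10, 13}
(B ∪ C) ∩ (B ∪ ((B ∪ A) ∩ (C ∩ A))) = {1, 2, 4, 5, 6, 7, 10, 13}
A ∪ D = {1, 2, 3, 4, 5, 7, 8, 9, 10, 11, 12, 13, 14, 15}
((B ∪ C) ∩ (B ∪ ((B ∪ A) ∩ (C ∩ A)))) ∪ (A ∪ D) = {1, 2, 3, 4, 5, 6, 7, 8, 9, 10, 11, 12, 13, 14, 15}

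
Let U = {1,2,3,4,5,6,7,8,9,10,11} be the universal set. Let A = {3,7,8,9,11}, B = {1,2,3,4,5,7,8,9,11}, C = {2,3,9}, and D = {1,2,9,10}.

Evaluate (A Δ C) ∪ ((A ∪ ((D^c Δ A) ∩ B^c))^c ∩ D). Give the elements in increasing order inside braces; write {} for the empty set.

A Δ C = {2,7,8,11}
D^c = {3,4,5,6,7,8,11}
D^c Δ A = {4,5,6,9}
B^c = {6,10}
(D^c Δ A) ∩ B^c = {6}
A ∪ ((D^c Δ A) ∩ B^c) = {3,6,7,8,9,11}
(A ∪ ((D^c Δ A) ∩ B^c))^c = {1,2,4,5,10}
(A ∪ ((D^c Δ A) ∩ B^c))^c ∩ D = {1,2,10}
(A Δ C) ∪ ((A ∪ ((D^c Δ A) ∩ B^c))^c ∩ D) = {1,2,7,8,10,11}

{1,2,7,8,10,11}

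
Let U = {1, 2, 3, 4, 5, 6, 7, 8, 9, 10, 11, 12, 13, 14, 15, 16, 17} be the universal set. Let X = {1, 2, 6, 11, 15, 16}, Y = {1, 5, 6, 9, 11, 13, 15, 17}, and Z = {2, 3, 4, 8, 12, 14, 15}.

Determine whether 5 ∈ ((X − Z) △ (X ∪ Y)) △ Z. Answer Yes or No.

5 ∉ X and 5 ∉ Z, so 5 ∉ X − Z
5 ∉ X and 5 ∈ Y, so 5 ∈ X ∪ Y
5 ∉ (X − Z) and 5 ∈ (X ∪ Y), so 5 ∈ (X − Z) △ (X ∪ Y)
5 ∈ ((X − Z) △ (X ∪ Y)) and 5 ∉ Z, so 5 ∈ ((X − Z) △ (X ∪ Y)) △ Z

Yes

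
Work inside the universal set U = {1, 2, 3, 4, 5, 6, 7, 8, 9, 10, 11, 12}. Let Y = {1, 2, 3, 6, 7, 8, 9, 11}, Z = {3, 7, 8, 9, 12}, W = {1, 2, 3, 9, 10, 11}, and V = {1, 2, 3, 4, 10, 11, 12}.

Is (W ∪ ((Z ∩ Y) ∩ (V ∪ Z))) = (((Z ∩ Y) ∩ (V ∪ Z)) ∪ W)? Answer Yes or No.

Yes

Z ∩ Y = {3, 7, 8, 9}
V ∪ Z = {1, 2, 3, 4, 7, 8, 9, 10, 11, 12}
(Z ∩ Y) ∩ (V ∪ Z) = {3, 7, 8, 9}
W ∪ ((Z ∩ Y) ∩ (V ∪ Z)) = {1, 2, 3, 7, 8, 9, 10, 11}
((Z ∩ Y) ∩ (V ∪ Z)) ∪ W = {1, 2, 3, 7, 8, 9, 10, 11}
Both equal {1, 2, 3, 7, 8, 9, 10, 11}, so W ∪ ((Z ∩ Y) ∩ (V ∪ Z)) = ((Z ∩ Y) ∩ (V ∪ Z)) ∪ W.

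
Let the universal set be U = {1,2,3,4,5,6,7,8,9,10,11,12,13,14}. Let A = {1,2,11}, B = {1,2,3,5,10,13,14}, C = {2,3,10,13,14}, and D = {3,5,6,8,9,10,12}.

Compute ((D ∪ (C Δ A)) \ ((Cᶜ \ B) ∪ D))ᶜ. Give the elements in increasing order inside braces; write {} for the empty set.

C Δ A = {1,3,10,11,13,14}
D ∪ (C Δ A) = {1,3,5,6,8,9,10,11,12,13,14}
Cᶜ = {1,4,5,6,7,8,9,11,12}
Cᶜ \ B = {4,6,7,8,9,11,12}
(Cᶜ \ B) ∪ D = {3,4,5,6,7,8,9,10,11,12}
(D ∪ (C Δ A)) \ ((Cᶜ \ B) ∪ D) = {1,13,14}
((D ∪ (C Δ A)) \ ((Cᶜ \ B) ∪ D))ᶜ = {2,3,4,5,6,7,8,9,10,11,12}

{2,3,4,5,6,7,8,9,10,11,12}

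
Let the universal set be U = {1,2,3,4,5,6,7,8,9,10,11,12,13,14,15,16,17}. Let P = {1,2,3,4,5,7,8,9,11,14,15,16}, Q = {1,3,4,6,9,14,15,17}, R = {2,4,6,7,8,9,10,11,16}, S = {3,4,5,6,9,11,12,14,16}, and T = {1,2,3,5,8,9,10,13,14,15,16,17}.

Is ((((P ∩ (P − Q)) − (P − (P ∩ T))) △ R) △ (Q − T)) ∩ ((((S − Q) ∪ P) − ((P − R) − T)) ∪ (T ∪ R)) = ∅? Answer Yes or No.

No

P − Q = {2,5,7,8,11,16}
P ∩ (P − Q) = {2,5,7,8,11,16}
P ∩ T = {1,2,3,5,8,9,14,15,16}
P − (P ∩ T) = {4,7,11}
(P ∩ (P − Q)) − (P − (P ∩ T)) = {2,5,8,16}
((P ∩ (P − Q)) − (P − (P ∩ T))) △ R = {4,5,6,7,9,10,11}
Q − T = {4,6}
(((P ∩ (P − Q)) − (P − (P ∩ T))) △ R) △ (Q − T) = {5,7,9,10,11}
S − Q = {5,11,12,16}
(S − Q) ∪ P = {1,2,3,4,5,7,8,9,11,12,14,15,16}
P − R = {1,3,5,14,15}
(P − R) − T = {}
((S − Q) ∪ P) − ((P − R) − T) = {1,2,3,4,5,7,8,9,11,12,14,15,16}
T ∪ R = {1,2,3,4,5,6,7,8,9,10,11,13,14,15,16,17}
(((S − Q) ∪ P) − ((P − R) − T)) ∪ (T ∪ R) = {1,2,3,4,5,6,7,8,9,10,11,12,13,14,15,16,17}
5 lies in both, so they are not disjoint.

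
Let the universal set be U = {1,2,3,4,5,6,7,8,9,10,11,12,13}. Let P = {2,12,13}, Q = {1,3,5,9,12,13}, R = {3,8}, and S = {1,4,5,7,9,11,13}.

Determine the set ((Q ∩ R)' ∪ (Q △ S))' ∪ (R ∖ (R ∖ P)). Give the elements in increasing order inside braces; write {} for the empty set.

{}

Q ∩ R = {3}
(Q ∩ R)' = {1,2,4,5,6,7,8,9,10,11,12,13}
Q △ S = {3,4,7,11,12}
(Q ∩ R)' ∪ (Q △ S) = {1,2,3,4,5,6,7,8,9,10,11,12,13}
((Q ∩ R)' ∪ (Q △ S))' = {}
R ∖ P = {3,8}
R ∖ (R ∖ P) = {}
((Q ∩ R)' ∪ (Q △ S))' ∪ (R ∖ (R ∖ P)) = {}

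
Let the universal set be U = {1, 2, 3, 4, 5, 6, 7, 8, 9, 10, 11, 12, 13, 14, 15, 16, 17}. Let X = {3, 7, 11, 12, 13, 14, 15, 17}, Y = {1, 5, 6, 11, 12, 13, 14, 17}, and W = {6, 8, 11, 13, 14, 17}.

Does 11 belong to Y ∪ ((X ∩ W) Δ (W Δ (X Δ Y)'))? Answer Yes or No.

11 ∈ X and 11 ∈ W, so 11 ∈ X ∩ W
11 ∈ X and 11 ∈ Y, so 11 ∉ X Δ Y
11 ∈ (X Δ Y)' since 11 ∉ (X Δ Y)
11 ∈ W and 11 ∈ (X Δ Y)', so 11 ∉ W Δ (X Δ Y)'
11 ∈ (X ∩ W) and 11 ∉ (W Δ (X Δ Y)'), so 11 ∈ (X ∩ W) Δ (W Δ (X Δ Y)')
11 ∈ Y and 11 ∈ ((X ∩ W) Δ (W Δ (X Δ Y)')), so 11 ∈ Y ∪ ((X ∩ W) Δ (W Δ (X Δ Y)'))

Yes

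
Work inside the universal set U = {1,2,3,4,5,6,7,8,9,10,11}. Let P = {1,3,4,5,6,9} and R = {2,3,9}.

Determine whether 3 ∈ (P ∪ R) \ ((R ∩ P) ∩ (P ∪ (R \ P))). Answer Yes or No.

3 ∈ P and 3 ∈ R, so 3 ∈ P ∪ R
3 ∈ R and 3 ∈ P, so 3 ∈ R ∩ P
3 ∈ R and 3 ∈ P, so 3 ∉ R \ P
3 ∈ P and 3 ∉ (R \ P), so 3 ∈ P ∪ (R \ P)
3 ∈ (R ∩ P) and 3 ∈ (P ∪ (R \ P)), so 3 ∈ (R ∩ P) ∩ (P ∪ (R \ P))
3 ∈ (P ∪ R) and 3 ∈ ((R ∩ P) ∩ (P ∪ (R \ P))), so 3 ∉ (P ∪ R) \ ((R ∩ P) ∩ (P ∪ (R \ P)))

No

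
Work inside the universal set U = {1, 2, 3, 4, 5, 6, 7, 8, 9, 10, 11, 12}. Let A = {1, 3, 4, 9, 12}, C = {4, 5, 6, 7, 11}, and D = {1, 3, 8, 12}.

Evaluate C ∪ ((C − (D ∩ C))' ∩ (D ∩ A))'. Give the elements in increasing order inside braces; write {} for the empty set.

D ∩ C = {}
C − (D ∩ C) = {4, 5, 6, 7, 11}
(C − (D ∩ C))' = {1, 2, 3, 8, 9, 10, 12}
D ∩ A = {1, 3, 12}
(C − (D ∩ C))' ∩ (D ∩ A) = {1, 3, 12}
((C − (D ∩ C))' ∩ (D ∩ A))' = {2, 4, 5, 6, 7, 8, 9, 10, 11}
C ∪ ((C − (D ∩ C))' ∩ (D ∩ A))' = {2, 4, 5, 6, 7, 8, 9, 10, 11}

{2, 4, 5, 6, 7, 8, 9, 10, 11}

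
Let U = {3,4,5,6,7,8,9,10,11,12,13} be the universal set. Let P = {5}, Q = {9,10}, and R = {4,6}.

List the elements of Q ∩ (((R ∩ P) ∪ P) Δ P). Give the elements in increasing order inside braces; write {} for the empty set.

R ∩ P = {}
(R ∩ P) ∪ P = {5}
((R ∩ P) ∪ P) Δ P = {}
Q ∩ (((R ∩ P) ∪ P) Δ P) = {}

{}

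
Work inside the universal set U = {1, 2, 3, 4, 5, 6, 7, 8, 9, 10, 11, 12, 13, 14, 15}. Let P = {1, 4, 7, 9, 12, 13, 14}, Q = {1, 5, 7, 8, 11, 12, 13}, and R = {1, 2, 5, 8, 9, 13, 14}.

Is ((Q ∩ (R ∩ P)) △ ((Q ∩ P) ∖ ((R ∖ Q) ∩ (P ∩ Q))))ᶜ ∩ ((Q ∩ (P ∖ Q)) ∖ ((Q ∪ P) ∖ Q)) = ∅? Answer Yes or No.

R ∩ P = {1, 9, 13, 14}
Q ∩ (R ∩ P) = {1, 13}
Q ∩ P = {1, 7, 12, 13}
R ∖ Q = {2, 9, 14}
P ∩ Q = {1, 7, 12, 13}
(R ∖ Q) ∩ (P ∩ Q) = {}
(Q ∩ P) ∖ ((R ∖ Q) ∩ (P ∩ Q)) = {1, 7, 12, 13}
(Q ∩ (R ∩ P)) △ ((Q ∩ P) ∖ ((R ∖ Q) ∩ (P ∩ Q))) = {7, 12}
((Q ∩ (R ∩ P)) △ ((Q ∩ P) ∖ ((R ∖ Q) ∩ (P ∩ Q))))ᶜ = {1, 2, 3, 4, 5, 6, 8, 9, 10, 11, 13, 14, 15}
P ∖ Q = {4, 9, 14}
Q ∩ (P ∖ Q) = {}
Q ∪ P = {1, 4, 5, 7, 8, 9, 11, 12, 13, 14}
(Q ∪ P) ∖ Q = {4, 9, 14}
(Q ∩ (P ∖ Q)) ∖ ((Q ∪ P) ∖ Q) = {}
{1, 2, 3, 4, 5, 6, 8, 9, 10, 11, 13, 14, 15} and {} share no elements.

Yes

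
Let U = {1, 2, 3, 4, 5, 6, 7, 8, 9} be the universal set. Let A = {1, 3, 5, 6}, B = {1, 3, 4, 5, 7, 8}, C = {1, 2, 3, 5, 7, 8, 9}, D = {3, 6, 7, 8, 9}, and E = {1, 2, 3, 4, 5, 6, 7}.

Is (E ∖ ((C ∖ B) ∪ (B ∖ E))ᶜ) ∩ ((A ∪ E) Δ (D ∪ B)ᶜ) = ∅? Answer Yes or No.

Yes

C ∖ B = {2, 9}
B ∖ E = {8}
(C ∖ B) ∪ (B ∖ E) = {2, 8, 9}
((C ∖ B) ∪ (B ∖ E))ᶜ = {1, 3, 4, 5, 6, 7}
E ∖ ((C ∖ B) ∪ (B ∖ E))ᶜ = {2}
A ∪ E = {1, 2, 3, 4, 5, 6, 7}
D ∪ B = {1, 3, 4, 5, 6, 7, 8, 9}
(D ∪ B)ᶜ = {2}
(A ∪ E) Δ (D ∪ B)ᶜ = {1, 3, 4, 5, 6, 7}
{2} and {1, 3, 4, 5, 6, 7} share no elements.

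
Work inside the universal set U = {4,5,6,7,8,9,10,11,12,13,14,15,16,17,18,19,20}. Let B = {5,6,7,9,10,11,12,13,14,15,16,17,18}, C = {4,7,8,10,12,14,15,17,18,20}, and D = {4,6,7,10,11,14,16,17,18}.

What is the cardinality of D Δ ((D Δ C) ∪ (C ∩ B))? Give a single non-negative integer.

D Δ C = {6,8,11,12,15,16,20}
C ∩ B = {7,10,12,14,15,17,18}
(D Δ C) ∪ (C ∩ B) = {6,7,8,10,11,12,14,15,16,17,18,20}
D Δ ((D Δ C) ∪ (C ∩ B)) = {4,8,12,15,20}
|D Δ ((D Δ C) ∪ (C ∩ B))| = 5

5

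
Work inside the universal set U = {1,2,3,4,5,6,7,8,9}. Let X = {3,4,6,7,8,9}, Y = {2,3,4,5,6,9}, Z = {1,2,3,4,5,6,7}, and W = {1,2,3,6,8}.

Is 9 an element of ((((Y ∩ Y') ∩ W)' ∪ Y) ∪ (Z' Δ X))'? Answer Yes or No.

No

9 ∈ Y, so 9 ∉ Y'
9 ∈ Y and 9 ∉ Y', so 9 ∉ Y ∩ Y'
9 ∉ (Y ∩ Y') and 9 ∉ W, so 9 ∉ (Y ∩ Y') ∩ W
9 ∈ ((Y ∩ Y') ∩ W)' since 9 ∉ ((Y ∩ Y') ∩ W)
9 ∈ ((Y ∩ Y') ∩ W)' and 9 ∈ Y, so 9 ∈ ((Y ∩ Y') ∩ W)' ∪ Y
9 ∉ Z, so 9 ∈ Z'
9 ∈ Z' and 9 ∈ X, so 9 ∉ Z' Δ X
9 ∈ (((Y ∩ Y') ∩ W)' ∪ Y) and 9 ∉ (Z' Δ X), so 9 ∈ (((Y ∩ Y') ∩ W)' ∪ Y) ∪ (Z' Δ X)
9 ∉ ((((Y ∩ Y') ∩ W)' ∪ Y) ∪ (Z' Δ X))' since 9 ∈ ((((Y ∩ Y') ∩ W)' ∪ Y) ∪ (Z' Δ X))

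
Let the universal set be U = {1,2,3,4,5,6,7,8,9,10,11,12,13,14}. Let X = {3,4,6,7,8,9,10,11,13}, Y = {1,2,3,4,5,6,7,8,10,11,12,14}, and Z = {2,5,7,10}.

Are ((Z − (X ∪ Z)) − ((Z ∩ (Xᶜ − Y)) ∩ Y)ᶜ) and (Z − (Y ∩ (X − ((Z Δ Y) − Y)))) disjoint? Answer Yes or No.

Yes

X ∪ Z = {2,3,4,5,6,7,8,9,10,11,13}
Z − (X ∪ Z) = {}
Xᶜ = {1,2,5,12,14}
Xᶜ − Y = {}
Z ∩ (Xᶜ − Y) = {}
(Z ∩ (Xᶜ − Y)) ∩ Y = {}
((Z ∩ (Xᶜ − Y)) ∩ Y)ᶜ = {1,2,3,4,5,6,7,8,9,10,11,12,13,14}
(Z − (X ∪ Z)) − ((Z ∩ (Xᶜ − Y)) ∩ Y)ᶜ = {}
Z Δ Y = {1,3,4,6,8,11,12,14}
(Z Δ Y) − Y = {}
X − ((Z Δ Y) − Y) = {3,4,6,7,8,9,10,11,13}
Y ∩ (X − ((Z Δ Y) − Y)) = {3,4,6,7,8,10,11}
Z − (Y ∩ (X − ((Z Δ Y) − Y))) = {2,5}
{} and {2,5} share no elements.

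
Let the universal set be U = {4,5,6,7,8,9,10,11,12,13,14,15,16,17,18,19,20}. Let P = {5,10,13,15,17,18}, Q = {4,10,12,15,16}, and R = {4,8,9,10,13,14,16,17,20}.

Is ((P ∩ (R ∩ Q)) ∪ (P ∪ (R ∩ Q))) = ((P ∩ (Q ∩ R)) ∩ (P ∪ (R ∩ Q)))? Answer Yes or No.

R ∩ Q = {4,10,16}
P ∩ (R ∩ Q) = {10}
P ∪ (R ∩ Q) = {4,5,10,13,15,16,17,18}
(P ∩ (R ∩ Q)) ∪ (P ∪ (R ∩ Q)) = {4,5,10,13,15,16,17,18}
Q ∩ R = {4,10,16}
P ∩ (Q ∩ R) = {10}
(P ∩ (Q ∩ R)) ∩ (P ∪ (R ∩ Q)) = {10}
4 ∈ (P ∩ (R ∩ Q)) ∪ (P ∪ (R ∩ Q)) but 4 ∉ (P ∩ (Q ∩ R)) ∩ (P ∪ (R ∩ Q)), so they differ.

No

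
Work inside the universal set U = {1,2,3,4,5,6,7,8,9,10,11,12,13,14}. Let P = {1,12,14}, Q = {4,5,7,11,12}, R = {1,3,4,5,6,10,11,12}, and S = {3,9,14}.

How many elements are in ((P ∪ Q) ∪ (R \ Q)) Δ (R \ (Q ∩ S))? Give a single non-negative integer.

2

P ∪ Q = {1,4,5,7,11,12,14}
R \ Q = {1,3,6,10}
(P ∪ Q) ∪ (R \ Q) = {1,3,4,5,6,7,10,11,12,14}
Q ∩ S = {}
R \ (Q ∩ S) = {1,3,4,5,6,10,11,12}
((P ∪ Q) ∪ (R \ Q)) Δ (R \ (Q ∩ S)) = {7,14}
|((P ∪ Q) ∪ (R \ Q)) Δ (R \ (Q ∩ S))| = 2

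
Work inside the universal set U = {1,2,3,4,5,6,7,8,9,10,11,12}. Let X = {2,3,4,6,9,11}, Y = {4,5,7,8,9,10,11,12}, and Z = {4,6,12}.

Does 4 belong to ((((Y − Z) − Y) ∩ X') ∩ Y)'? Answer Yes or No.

Yes

4 ∈ Y and 4 ∈ Z, so 4 ∉ Y − Z
4 ∉ (Y − Z) and 4 ∈ Y, so 4 ∉ (Y − Z) − Y
4 ∈ X, so 4 ∉ X'
4 ∉ ((Y − Z) − Y) and 4 ∉ X', so 4 ∉ ((Y − Z) − Y) ∩ X'
4 ∉ (((Y − Z) − Y) ∩ X') and 4 ∈ Y, so 4 ∉ (((Y − Z) − Y) ∩ X') ∩ Y
4 ∈ ((((Y − Z) − Y) ∩ X') ∩ Y)' since 4 ∉ ((((Y − Z) − Y) ∩ X') ∩ Y)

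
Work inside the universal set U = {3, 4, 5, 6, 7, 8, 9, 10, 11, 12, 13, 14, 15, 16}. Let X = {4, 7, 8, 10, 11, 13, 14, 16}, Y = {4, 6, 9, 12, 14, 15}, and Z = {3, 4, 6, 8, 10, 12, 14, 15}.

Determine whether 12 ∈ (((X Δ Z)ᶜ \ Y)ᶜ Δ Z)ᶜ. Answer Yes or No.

Yes

12 ∉ X and 12 ∈ Z, so 12 ∈ X Δ Z
12 ∉ (X Δ Z)ᶜ since 12 ∈ (X Δ Z)
12 ∉ (X Δ Z)ᶜ and 12 ∈ Y, so 12 ∉ (X Δ Z)ᶜ \ Y
12 ∈ ((X Δ Z)ᶜ \ Y)ᶜ since 12 ∉ ((X Δ Z)ᶜ \ Y)
12 ∈ ((X Δ Z)ᶜ \ Y)ᶜ and 12 ∈ Z, so 12 ∉ ((X Δ Z)ᶜ \ Y)ᶜ Δ Z
12 ∈ (((X Δ Z)ᶜ \ Y)ᶜ Δ Z)ᶜ since 12 ∉ (((X Δ Z)ᶜ \ Y)ᶜ Δ Z)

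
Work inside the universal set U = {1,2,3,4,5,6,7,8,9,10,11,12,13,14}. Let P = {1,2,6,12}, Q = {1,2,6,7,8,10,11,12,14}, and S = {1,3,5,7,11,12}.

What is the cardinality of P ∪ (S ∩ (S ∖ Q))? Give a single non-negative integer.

6

S ∖ Q = {3,5}
S ∩ (S ∖ Q) = {3,5}
P ∪ (S ∩ (S ∖ Q)) = {1,2,3,5,6,12}
|P ∪ (S ∩ (S ∖ Q))| = 6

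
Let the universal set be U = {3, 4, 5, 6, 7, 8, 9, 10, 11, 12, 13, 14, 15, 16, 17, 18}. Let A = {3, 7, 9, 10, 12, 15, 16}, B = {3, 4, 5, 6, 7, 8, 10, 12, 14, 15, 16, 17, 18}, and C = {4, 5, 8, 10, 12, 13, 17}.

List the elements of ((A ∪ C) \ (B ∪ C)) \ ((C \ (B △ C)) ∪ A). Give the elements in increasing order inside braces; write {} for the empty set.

{}

A ∪ C = {3, 4, 5, 7, 8, 9, 10, 12, 13, 15, 16, 17}
B ∪ C = {3, 4, 5, 6, 7, 8, 10, 12, 13, 14, 15, 16, 17, 18}
(A ∪ C) \ (B ∪ C) = {9}
B △ C = {3, 6, 7, 13, 14, 15, 16, 18}
C \ (B △ C) = {4, 5, 8, 10, 12, 17}
(C \ (B △ C)) ∪ A = {3, 4, 5, 7, 8, 9, 10, 12, 15, 16, 17}
((A ∪ C) \ (B ∪ C)) \ ((C \ (B △ C)) ∪ A) = {}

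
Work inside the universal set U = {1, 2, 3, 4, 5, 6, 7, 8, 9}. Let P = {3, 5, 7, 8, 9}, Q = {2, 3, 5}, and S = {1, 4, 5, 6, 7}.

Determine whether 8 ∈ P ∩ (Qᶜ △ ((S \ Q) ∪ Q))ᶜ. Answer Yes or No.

No

8 ∉ Q, so 8 ∈ Qᶜ
8 ∉ S and 8 ∉ Q, so 8 ∉ S \ Q
8 ∉ (S \ Q) and 8 ∉ Q, so 8 ∉ (S \ Q) ∪ Q
8 ∈ Qᶜ and 8 ∉ ((S \ Q) ∪ Q), so 8 ∈ Qᶜ △ ((S \ Q) ∪ Q)
8 ∉ (Qᶜ △ ((S \ Q) ∪ Q))ᶜ since 8 ∈ (Qᶜ △ ((S \ Q) ∪ Q))
8 ∈ P and 8 ∉ (Qᶜ △ ((S \ Q) ∪ Q))ᶜ, so 8 ∉ P ∩ (Qᶜ △ ((S \ Q) ∪ Q))ᶜ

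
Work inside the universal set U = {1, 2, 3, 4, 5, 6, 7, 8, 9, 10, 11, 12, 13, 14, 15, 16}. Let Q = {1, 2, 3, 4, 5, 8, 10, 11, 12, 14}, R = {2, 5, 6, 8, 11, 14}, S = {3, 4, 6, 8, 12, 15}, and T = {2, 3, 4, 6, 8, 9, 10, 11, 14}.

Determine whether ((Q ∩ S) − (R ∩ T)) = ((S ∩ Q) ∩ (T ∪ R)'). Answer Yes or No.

Q ∩ S = {3, 4, 8, 12}
R ∩ T = {2, 6, 8, 11, 14}
(Q ∩ S) − (R ∩ T) = {3, 4, 12}
S ∩ Q = {3, 4, 8, 12}
T ∪ R = {2, 3, 4, 5, 6, 8, 9, 10, 11, 14}
(T ∪ R)' = {1, 7, 12, 13, 15, 16}
(S ∩ Q) ∩ (T ∪ R)' = {12}
3 ∈ (Q ∩ S) − (R ∩ T) but 3 ∉ (S ∩ Q) ∩ (T ∪ R)', so they differ.

No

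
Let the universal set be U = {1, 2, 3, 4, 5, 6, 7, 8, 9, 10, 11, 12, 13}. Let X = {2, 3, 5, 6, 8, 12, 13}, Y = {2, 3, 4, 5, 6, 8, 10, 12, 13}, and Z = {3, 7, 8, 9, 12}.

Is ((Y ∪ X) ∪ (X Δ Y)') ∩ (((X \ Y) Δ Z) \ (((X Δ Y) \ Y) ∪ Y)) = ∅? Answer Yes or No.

Y ∪ X = {2, 3, 4, 5, 6, 8, 10, 12, 13}
X Δ Y = {4, 10}
(X Δ Y)' = {1, 2, 3, 5, 6, 7, 8, 9, 11, 12, 13}
(Y ∪ X) ∪ (X Δ Y)' = {1, 2, 3, 4, 5, 6, 7, 8, 9, 10, 11, 12, 13}
X \ Y = {}
(X \ Y) Δ Z = {3, 7, 8, 9, 12}
(X Δ Y) \ Y = {}
((X Δ Y) \ Y) ∪ Y = {2, 3, 4, 5, 6, 8, 10, 12, 13}
((X \ Y) Δ Z) \ (((X Δ Y) \ Y) ∪ Y) = {7, 9}
7 lies in both, so they are not disjoint.

No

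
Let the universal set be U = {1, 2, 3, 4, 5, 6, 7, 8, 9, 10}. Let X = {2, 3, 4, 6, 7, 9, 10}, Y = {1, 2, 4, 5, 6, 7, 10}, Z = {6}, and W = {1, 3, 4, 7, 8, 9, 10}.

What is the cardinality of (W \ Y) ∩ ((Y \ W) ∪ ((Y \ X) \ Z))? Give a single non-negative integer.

W \ Y = {3, 8, 9}
Y \ W = {2, 5, 6}
Y \ X = {1, 5}
(Y \ X) \ Z = {1, 5}
(Y \ W) ∪ ((Y \ X) \ Z) = {1, 2, 5, 6}
(W \ Y) ∩ ((Y \ W) ∪ ((Y \ X) \ Z)) = {}
|(W \ Y) ∩ ((Y \ W) ∪ ((Y \ X) \ Z))| = 0

0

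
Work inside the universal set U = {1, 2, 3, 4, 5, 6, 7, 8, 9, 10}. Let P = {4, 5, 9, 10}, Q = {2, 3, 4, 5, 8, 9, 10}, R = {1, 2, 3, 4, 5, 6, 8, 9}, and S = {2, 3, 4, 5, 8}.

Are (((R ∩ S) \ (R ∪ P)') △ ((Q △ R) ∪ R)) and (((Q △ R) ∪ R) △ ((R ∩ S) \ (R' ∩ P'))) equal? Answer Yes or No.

R ∩ S = {2, 3, 4, 5, 8}
R ∪ P = {1, 2, 3, 4, 5, 6, 8, 9, 10}
(R ∪ P)' = {7}
(R ∩ S) \ (R ∪ P)' = {2, 3, 4, 5, 8}
Q △ R = {1, 6, 10}
(Q △ R) ∪ R = {1, 2, 3, 4, 5, 6, 8, 9, 10}
((R ∩ S) \ (R ∪ P)') △ ((Q △ R) ∪ R) = {1, 6, 9, 10}
R' = {7, 10}
P' = {1, 2, 3, 6, 7, 8}
R' ∩ P' = {7}
(R ∩ S) \ (R' ∩ P') = {2, 3, 4, 5, 8}
((Q △ R) ∪ R) △ ((R ∩ S) \ (R' ∩ P')) = {1, 6, 9, 10}
Both equal {1, 6, 9, 10}, so ((R ∩ S) \ (R ∪ P)') △ ((Q △ R) ∪ R) = ((Q △ R) ∪ R) △ ((R ∩ S) \ (R' ∩ P')).

Yes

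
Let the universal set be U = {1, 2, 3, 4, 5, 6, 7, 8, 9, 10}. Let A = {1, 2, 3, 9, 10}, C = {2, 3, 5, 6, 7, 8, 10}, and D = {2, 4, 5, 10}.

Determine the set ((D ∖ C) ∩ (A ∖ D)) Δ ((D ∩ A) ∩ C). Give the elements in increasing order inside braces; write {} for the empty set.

D ∖ C = {4}
A ∖ D = {1, 3, 9}
(D ∖ C) ∩ (A ∖ D) = {}
D ∩ A = {2, 10}
(D ∩ A) ∩ C = {2, 10}
((D ∖ C) ∩ (A ∖ D)) Δ ((D ∩ A) ∩ C) = {2, 10}

{2, 10}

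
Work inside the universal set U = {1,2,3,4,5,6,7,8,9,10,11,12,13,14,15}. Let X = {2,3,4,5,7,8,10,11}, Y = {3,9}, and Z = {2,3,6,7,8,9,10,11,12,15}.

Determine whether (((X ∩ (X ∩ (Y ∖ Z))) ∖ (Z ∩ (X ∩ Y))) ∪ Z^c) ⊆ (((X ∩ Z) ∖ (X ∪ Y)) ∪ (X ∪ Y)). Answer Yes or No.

No

Y ∖ Z = {}
X ∩ (Y ∖ Z) = {}
X ∩ (X ∩ (Y ∖ Z)) = {}
X ∩ Y = {3}
Z ∩ (X ∩ Y) = {3}
(X ∩ (X ∩ (Y ∖ Z))) ∖ (Z ∩ (X ∩ Y)) = {}
Z^c = {1,4,5,13,14}
((X ∩ (X ∩ (Y ∖ Z))) ∖ (Z ∩ (X ∩ Y))) ∪ Z^c = {1,4,5,13,14}
X ∩ Z = {2,3,7,8,10,11}
X ∪ Y = {2,3,4,5,7,8,9,10,11}
(X ∩ Z) ∖ (X ∪ Y) = {}
((X ∩ Z) ∖ (X ∪ Y)) ∪ (X ∪ Y) = {2,3,4,5,7,8,9,10,11}
1 ∈ ((X ∩ (X ∩ (Y ∖ Z))) ∖ (Z ∩ (X ∩ Y))) ∪ Z^c but 1 ∉ ((X ∩ Z) ∖ (X ∪ Y)) ∪ (X ∪ Y), so the inclusion fails.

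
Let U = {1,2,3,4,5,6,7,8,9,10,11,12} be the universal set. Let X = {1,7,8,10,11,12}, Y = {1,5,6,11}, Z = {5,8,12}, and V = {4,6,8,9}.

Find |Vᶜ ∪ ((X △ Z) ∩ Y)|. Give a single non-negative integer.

Vᶜ = {1,2,3,5,7,10,11,12}
X △ Z = {1,5,7,10,11}
(X △ Z) ∩ Y = {1,5,11}
Vᶜ ∪ ((X △ Z) ∩ Y) = {1,2,3,5,7,10,11,12}
|Vᶜ ∪ ((X △ Z) ∩ Y)| = 8

8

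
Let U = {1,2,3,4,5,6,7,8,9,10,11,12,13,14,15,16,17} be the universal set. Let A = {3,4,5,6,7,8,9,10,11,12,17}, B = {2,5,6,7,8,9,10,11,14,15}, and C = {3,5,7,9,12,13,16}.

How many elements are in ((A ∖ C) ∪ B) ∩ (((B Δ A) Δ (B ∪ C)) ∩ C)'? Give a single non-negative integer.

9

A ∖ C = {4,6,8,10,11,17}
(A ∖ C) ∪ B = {2,4,5,6,7,8,9,10,11,14,15,17}
B Δ A = {2,3,4,12,14,15,17}
B ∪ C = {2,3,5,6,7,8,9,10,11,12,13,14,15,16}
(B Δ A) Δ (B ∪ C) = {4,5,6,7,8,9,10,11,13,16,17}
((B Δ A) Δ (B ∪ C)) ∩ C = {5,7,9,13,16}
(((B Δ A) Δ (B ∪ C)) ∩ C)' = {1,2,3,4,6,8,10,11,12,14,15,17}
((A ∖ C) ∪ B) ∩ (((B Δ A) Δ (B ∪ C)) ∩ C)' = {2,4,6,8,10,11,14,15,17}
|((A ∖ C) ∪ B) ∩ (((B Δ A) Δ (B ∪ C)) ∩ C)'| = 9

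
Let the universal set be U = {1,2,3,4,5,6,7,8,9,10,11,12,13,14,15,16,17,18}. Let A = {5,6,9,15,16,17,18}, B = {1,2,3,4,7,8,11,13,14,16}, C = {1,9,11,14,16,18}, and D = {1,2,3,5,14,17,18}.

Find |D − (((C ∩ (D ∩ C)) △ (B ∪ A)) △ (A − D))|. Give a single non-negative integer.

D ∩ C = {1,14,18}
C ∩ (D ∩ C) = {1,14,18}
B ∪ A = {1,2,3,4,5,6,7,8,9,11,13,14,15,16,17,18}
(C ∩ (D ∩ C)) △ (B ∪ A) = {2,3,4,5,6,7,8,9,11,13,15,16,17}
A − D = {6,9,15,16}
((C ∩ (D ∩ C)) △ (B ∪ A)) △ (A − D) = {2,3,4,5,7,8,11,13,17}
D − (((C ∩ (D ∩ C)) △ (B ∪ A)) △ (A − D)) = {1,14,18}
|D − (((C ∩ (D ∩ C)) △ (B ∪ A)) △ (A − D))| = 3

3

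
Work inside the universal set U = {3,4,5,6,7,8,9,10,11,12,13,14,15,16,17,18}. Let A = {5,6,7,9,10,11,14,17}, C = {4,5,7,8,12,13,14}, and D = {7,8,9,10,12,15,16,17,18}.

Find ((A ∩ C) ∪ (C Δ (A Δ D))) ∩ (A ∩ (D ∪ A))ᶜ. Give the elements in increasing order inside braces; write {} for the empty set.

A ∩ C = {5,7,14}
A Δ D = {5,6,8,11,12,14,15,16,18}
C Δ (A Δ D) = {4,6,7,11,13,15,16,18}
(A ∩ C) ∪ (C Δ (A Δ D)) = {4,5,6,7,11,13,14,15,16,18}
D ∪ A = {5,6,7,8,9,10,11,12,14,15,16,17,18}
A ∩ (D ∪ A) = {5,6,7,9,10,11,14,17}
(A ∩ (D ∪ A))ᶜ = {3,4,8,12,13,15,16,18}
((A ∩ C) ∪ (C Δ (A Δ D))) ∩ (A ∩ (D ∪ A))ᶜ = {4,13,15,16,18}

{4,13,15,16,18}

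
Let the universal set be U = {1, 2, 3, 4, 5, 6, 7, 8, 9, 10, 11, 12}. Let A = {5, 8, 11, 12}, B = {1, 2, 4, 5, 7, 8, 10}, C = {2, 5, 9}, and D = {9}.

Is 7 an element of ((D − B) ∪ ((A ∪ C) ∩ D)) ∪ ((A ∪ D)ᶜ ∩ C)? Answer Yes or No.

No

7 ∉ D and 7 ∈ B, so 7 ∉ D − B
7 ∉ A and 7 ∉ C, so 7 ∉ A ∪ C
7 ∉ (A ∪ C) and 7 ∉ D, so 7 ∉ (A ∪ C) ∩ D
7 ∉ (D − B) and 7 ∉ ((A ∪ C) ∩ D), so 7 ∉ (D − B) ∪ ((A ∪ C) ∩ D)
7 ∉ A and 7 ∉ D, so 7 ∉ A ∪ D
7 ∈ (A ∪ D)ᶜ since 7 ∉ (A ∪ D)
7 ∈ (A ∪ D)ᶜ and 7 ∉ C, so 7 ∉ (A ∪ D)ᶜ ∩ C
7 ∉ ((D − B) ∪ ((A ∪ C) ∩ D)) and 7 ∉ ((A ∪ D)ᶜ ∩ C), so 7 ∉ ((D − B) ∪ ((A ∪ C) ∩ D)) ∪ ((A ∪ D)ᶜ ∩ C)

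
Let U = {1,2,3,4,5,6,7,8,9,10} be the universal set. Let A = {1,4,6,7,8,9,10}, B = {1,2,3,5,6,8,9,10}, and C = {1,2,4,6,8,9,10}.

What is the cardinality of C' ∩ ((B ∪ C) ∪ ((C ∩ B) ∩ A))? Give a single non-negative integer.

2

C' = {3,5,7}
B ∪ C = {1,2,3,4,5,6,8,9,10}
C ∩ B = {1,2,6,8,9,10}
(C ∩ B) ∩ A = {1,6,8,9,10}
(B ∪ C) ∪ ((C ∩ B) ∩ A) = {1,2,3,4,5,6,8,9,10}
C' ∩ ((B ∪ C) ∪ ((C ∩ B) ∩ A)) = {3,5}
|C' ∩ ((B ∪ C) ∪ ((C ∩ B) ∩ A))| = 2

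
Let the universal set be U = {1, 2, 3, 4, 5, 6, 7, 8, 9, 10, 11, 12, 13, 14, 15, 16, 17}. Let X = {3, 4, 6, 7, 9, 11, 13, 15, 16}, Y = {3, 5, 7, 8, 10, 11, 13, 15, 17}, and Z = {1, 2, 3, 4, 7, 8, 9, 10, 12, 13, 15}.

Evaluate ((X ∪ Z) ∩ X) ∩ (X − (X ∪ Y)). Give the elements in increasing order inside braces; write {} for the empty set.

{}

X ∪ Z = {1, 2, 3, 4, 6, 7, 8, 9, 10, 11, 12, 13, 15, 16}
(X ∪ Z) ∩ X = {3, 4, 6, 7, 9, 11, 13, 15, 16}
X ∪ Y = {3, 4, 5, 6, 7, 8, 9, 10, 11, 13, 15, 16, 17}
X − (X ∪ Y) = {}
((X ∪ Z) ∩ X) ∩ (X − (X ∪ Y)) = {}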